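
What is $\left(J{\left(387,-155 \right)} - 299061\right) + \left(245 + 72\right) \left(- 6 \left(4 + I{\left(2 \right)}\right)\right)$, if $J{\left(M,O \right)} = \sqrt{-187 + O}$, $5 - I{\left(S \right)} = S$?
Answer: $-312375 + 3 i \sqrt{38} \approx -3.1238 \cdot 10^{5} + 18.493 i$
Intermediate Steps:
$I{\left(S \right)} = 5 - S$
$\left(J{\left(387,-155 \right)} - 299061\right) + \left(245 + 72\right) \left(- 6 \left(4 + I{\left(2 \right)}\right)\right) = \left(\sqrt{-187 - 155} - 299061\right) + \left(245 + 72\right) \left(- 6 \left(4 + \left(5 - 2\right)\right)\right) = \left(\sqrt{-342} - 299061\right) + 317 \left(- 6 \left(4 + \left(5 - 2\right)\right)\right) = \left(3 i \sqrt{38} - 299061\right) + 317 \left(- 6 \left(4 + 3\right)\right) = \left(-299061 + 3 i \sqrt{38}\right) + 317 \left(\left(-6\right) 7\right) = \left(-299061 + 3 i \sqrt{38}\right) + 317 \left(-42\right) = \left(-299061 + 3 i \sqrt{38}\right) - 13314 = -312375 + 3 i \sqrt{38}$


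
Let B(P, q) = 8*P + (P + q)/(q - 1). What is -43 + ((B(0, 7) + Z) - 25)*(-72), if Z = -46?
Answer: 4985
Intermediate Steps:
B(P, q) = 8*P + (P + q)/(-1 + q)
-43 + ((B(0, 7) + Z) - 25)*(-72) = -43 + (((7 - 7*0 + 8*0*7)/(-1 + 7) - 46) - 25)*(-72) = -43 + (((7 + 0 + 0)/6 - 46) - 25)*(-72) = -43 + (((⅙)*7 - 46) - 25)*(-72) = -43 + ((7/6 - 46) - 25)*(-72) = -43 + (-269/6 - 25)*(-72) = -43 - 419/6*(-72) = -43 + 5028 = 4985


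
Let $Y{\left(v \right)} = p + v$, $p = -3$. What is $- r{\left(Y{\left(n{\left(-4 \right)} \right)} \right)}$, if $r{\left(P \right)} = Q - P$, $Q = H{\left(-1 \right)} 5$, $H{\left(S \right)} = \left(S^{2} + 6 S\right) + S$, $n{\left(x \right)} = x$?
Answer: $23$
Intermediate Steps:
$H{\left(S \right)} = S^{2} + 7 S$
$Y{\left(v \right)} = -3 + v$
$Q = -30$ ($Q = - (7 - 1) 5 = \left(-1\right) 6 \cdot 5 = \left(-6\right) 5 = -30$)
$r{\left(P \right)} = -30 - P$
$- r{\left(Y{\left(n{\left(-4 \right)} \right)} \right)} = - (-30 - \left(-3 - 4\right)) = - (-30 - -7) = - (-30 + 7) = \left(-1\right) \left(-23\right) = 23$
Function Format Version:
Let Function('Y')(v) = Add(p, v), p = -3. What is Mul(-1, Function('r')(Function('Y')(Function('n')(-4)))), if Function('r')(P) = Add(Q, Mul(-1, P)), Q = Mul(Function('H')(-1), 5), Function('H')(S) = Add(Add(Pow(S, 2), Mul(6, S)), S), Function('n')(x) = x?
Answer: 23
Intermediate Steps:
Function('H')(S) = Add(Pow(S, 2), Mul(7, S))
Function('Y')(v) = Add(-3, v)
Q = -30 (Q = Mul(Mul(-1, Add(7, -1)), 5) = Mul(Mul(-1, 6), 5) = Mul(-6, 5) = -30)
Function('r')(P) = Add(-30, Mul(-1, P))
Mul(-1, Function('r')(Function('Y')(Function('n')(-4)))) = Mul(-1, Add(-30, Mul(-1, Add(-3, -4)))) = Mul(-1, Add(-30, Mul(-1, -7))) = Mul(-1, Add(-30, 7)) = Mul(-1, -23) = 23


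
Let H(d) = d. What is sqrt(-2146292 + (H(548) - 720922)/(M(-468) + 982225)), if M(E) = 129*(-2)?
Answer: I*sqrt(2069582490851703646)/981967 ≈ 1465.0*I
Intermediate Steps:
M(E) = -258
sqrt(-2146292 + (H(548) - 720922)/(M(-468) + 982225)) = sqrt(-2146292 + (548 - 720922)/(-258 + 982225)) = sqrt(-2146292 - 720374/981967) = sqrt(-2107588636738/981967) = I*sqrt(2069582490851703646)/981967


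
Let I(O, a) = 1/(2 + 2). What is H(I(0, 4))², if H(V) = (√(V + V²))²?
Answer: 25/256 ≈ 0.097656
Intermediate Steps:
I(O, a) = ¼ (I(O, a) = 1/4 = ¼)
H(V) = V + V²
H(I(0, 4))² = ((1 + ¼)/4)² = ((¼)*(5/4))² = (5/16)² = 25/256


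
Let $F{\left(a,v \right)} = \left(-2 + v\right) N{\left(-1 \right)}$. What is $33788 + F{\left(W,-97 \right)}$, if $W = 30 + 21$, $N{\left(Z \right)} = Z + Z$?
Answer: $33986$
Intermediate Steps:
$N{\left(Z \right)} = 2 Z$
$W = 51$
$F{\left(a,v \right)} = 4 - 2 v$ ($F{\left(a,v \right)} = \left(-2 + v\right) 2 \left(-1\right) = \left(-2 + v\right) \left(-2\right) = 4 - 2 v$)
$33788 + F{\left(W,-97 \right)} = 33788 + \left(4 - -194\right) = 33788 + \left(4 + 194\right) = 33788 + 198 = 33986$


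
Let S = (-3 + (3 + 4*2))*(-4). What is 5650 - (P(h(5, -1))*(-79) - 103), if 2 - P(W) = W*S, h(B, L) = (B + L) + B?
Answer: 28663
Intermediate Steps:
S = -32 (S = (-3 + (3 + 8))*(-4) = (-3 + 11)*(-4) = 8*(-4) = -32)
h(B, L) = L + 2*B
P(W) = 2 + 32*W (P(W) = 2 - W*(-32) = 2 - (-32)*W = 2 + 32*W)
5650 - (P(h(5, -1))*(-79) - 103) = 5650 - ((2 + 32*(-1 + 2*5))*(-79) - 103) = 5650 - ((2 + 32*(-1 + 10))*(-79) - 103) = 5650 - ((2 + 32*9)*(-79) - 103) = 5650 - ((2 + 288)*(-79) - 103) = 5650 - (290*(-79) - 103) = 5650 - (-22910 - 103) = 5650 - 1*(-23013) = 5650 + 23013 = 28663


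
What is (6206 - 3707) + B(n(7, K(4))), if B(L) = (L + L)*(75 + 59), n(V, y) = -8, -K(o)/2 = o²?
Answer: 355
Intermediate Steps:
K(o) = -2*o²
B(L) = 268*L (B(L) = (2*L)*134 = 268*L)
(6206 - 3707) + B(n(7, K(4))) = (6206 - 3707) + 268*(-8) = 2499 - 2144 = 355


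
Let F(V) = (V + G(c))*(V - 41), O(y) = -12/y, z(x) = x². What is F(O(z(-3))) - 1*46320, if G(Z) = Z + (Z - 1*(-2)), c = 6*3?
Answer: -430850/9 ≈ -47872.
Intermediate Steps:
c = 18
G(Z) = 2 + 2*Z (G(Z) = Z + (Z + 2) = Z + (2 + Z) = 2 + 2*Z)
F(V) = (-41 + V)*(38 + V) (F(V) = (V + (2 + 2*18))*(V - 41) = (V + (2 + 36))*(-41 + V) = (V + 38)*(-41 + V) = (38 + V)*(-41 + V) = (-41 + V)*(38 + V))
F(O(z(-3))) - 1*46320 = (-1558 + (-12/((-3)²))² - (-36)/((-3)²)) - 1*46320 = (-1558 + (-12/9)² - (-36)/9) - 46320 = (-1558 + (-12*⅑)² - (-36)/9) - 46320 = (-1558 + (-4/3)² - 3*(-4/3)) - 46320 = (-1558 + 16/9 + 4) - 46320 = -13970/9 - 46320 = -430850/9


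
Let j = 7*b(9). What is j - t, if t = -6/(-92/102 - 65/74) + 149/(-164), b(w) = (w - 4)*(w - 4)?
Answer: 190122815/1101916 ≈ 172.54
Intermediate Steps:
b(w) = (-4 + w)² (b(w) = (-4 + w)*(-4 + w) = (-4 + w)²)
t = 2712485/1101916 (t = -6/(-92*1/102 - 65*1/74) + 149*(-1/164) = -6/(-46/51 - 65/74) - 149/164 = -6/(-6719/3774) - 149/164 = -6*(-3774/6719) - 149/164 = 22644/6719 - 149/164 = 2712485/1101916 ≈ 2.4616)
j = 175 (j = 7*(-4 + 9)² = 7*5² = 7*25 = 175)
j - t = 175 - 1*2712485/1101916 = 175 - 2712485/1101916 = 190122815/1101916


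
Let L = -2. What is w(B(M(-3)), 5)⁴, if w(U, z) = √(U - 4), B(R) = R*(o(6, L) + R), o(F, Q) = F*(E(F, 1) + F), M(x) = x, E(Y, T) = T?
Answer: 14641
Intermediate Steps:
o(F, Q) = F*(1 + F)
B(R) = R*(42 + R) (B(R) = R*(6*(1 + 6) + R) = R*(6*7 + R) = R*(42 + R))
w(U, z) = √(-4 + U)
w(B(M(-3)), 5)⁴ = (√(-4 - 3*(42 - 3)))⁴ = (√(-4 - 3*39))⁴ = (√(-4 - 117))⁴ = (√(-121))⁴ = (11*I)⁴ = 14641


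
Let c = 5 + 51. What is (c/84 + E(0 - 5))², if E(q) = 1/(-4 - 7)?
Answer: 361/1089 ≈ 0.33150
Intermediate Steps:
E(q) = -1/11 (E(q) = 1/(-11) = -1/11)
c = 56
(c/84 + E(0 - 5))² = (56/84 - 1/11)² = (56*(1/84) - 1/11)² = (⅔ - 1/11)² = (19/33)² = 361/1089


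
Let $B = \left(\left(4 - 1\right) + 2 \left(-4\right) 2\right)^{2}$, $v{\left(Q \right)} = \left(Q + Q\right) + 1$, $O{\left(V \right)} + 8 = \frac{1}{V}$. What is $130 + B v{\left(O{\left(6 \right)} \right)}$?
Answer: $- \frac{7046}{3} \approx -2348.7$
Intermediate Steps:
$O{\left(V \right)} = -8 + \frac{1}{V}$
$v{\left(Q \right)} = 1 + 2 Q$ ($v{\left(Q \right)} = 2 Q + 1 = 1 + 2 Q$)
$B = 169$ ($B = \left(\left(4 - 1\right) - 16\right)^{2} = \left(3 - 16\right)^{2} = \left(-13\right)^{2} = 169$)
$130 + B v{\left(O{\left(6 \right)} \right)} = 130 + 169 \left(1 + 2 \left(-8 + \frac{1}{6}\right)\right) = 130 + 169 \left(1 + 2 \left(- \frac{47}{6}\right)\right) = 130 + 169 \left(1 - \frac{47}{3}\right) = 130 + 169 \left(- \frac{44}{3}\right) = 130 - \frac{7436}{3} = - \frac{7046}{3}$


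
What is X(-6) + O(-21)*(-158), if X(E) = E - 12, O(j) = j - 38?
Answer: 9304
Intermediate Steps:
O(j) = -38 + j
X(E) = -12 + E
X(-6) + O(-21)*(-158) = (-12 - 6) + (-38 - 21)*(-158) = -18 - 59*(-158) = -18 + 9322 = 9304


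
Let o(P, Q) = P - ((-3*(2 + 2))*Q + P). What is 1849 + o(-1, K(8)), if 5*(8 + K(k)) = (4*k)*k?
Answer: 11837/5 ≈ 2367.4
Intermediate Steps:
K(k) = -8 + 4*k²/5 (K(k) = -8 + ((4*k)*k)/5 = -8 + (4*k²)/5 = -8 + 4*k²/5)
o(P, Q) = 12*Q (o(P, Q) = P - ((-3*4)*Q + P) = P - (-12*Q + P) = P - (P - 12*Q) = P + (-P + 12*Q) = 12*Q)
1849 + o(-1, K(8)) = 1849 + 12*(-8 + (⅘)*8²) = 1849 + 12*(-8 + (⅘)*64) = 1849 + 12*(-8 + 256/5) = 1849 + 12*(216/5) = 1849 + 2592/5 = 11837/5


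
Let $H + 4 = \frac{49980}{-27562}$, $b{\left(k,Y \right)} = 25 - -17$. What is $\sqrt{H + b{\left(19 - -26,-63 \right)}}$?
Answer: $\frac{32 \sqrt{6711347}}{13781} \approx 6.0155$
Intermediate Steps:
$b{\left(k,Y \right)} = 42$ ($b{\left(k,Y \right)} = 25 + 17 = 42$)
$H = - \frac{80114}{13781}$ ($H = -4 + \frac{49980}{-27562} = -4 + 49980 \left(- \frac{1}{27562}\right) = -4 - \frac{24990}{13781} = - \frac{80114}{13781} \approx -5.8134$)
$\sqrt{H + b{\left(19 - -26,-63 \right)}} = \sqrt{- \frac{80114}{13781} + 42} = \sqrt{\frac{498688}{13781}} = \frac{32 \sqrt{6711347}}{13781}$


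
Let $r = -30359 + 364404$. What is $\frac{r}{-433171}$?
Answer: $- \frac{334045}{433171} \approx -0.77116$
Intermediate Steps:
$r = 334045$
$\frac{r}{-433171} = \frac{334045}{-433171} = 334045 \left(- \frac{1}{433171}\right) = - \frac{334045}{433171}$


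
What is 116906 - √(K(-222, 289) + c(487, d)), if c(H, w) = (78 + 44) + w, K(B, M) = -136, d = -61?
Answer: 116906 - 5*I*√3 ≈ 1.1691e+5 - 8.6602*I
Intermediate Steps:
c(H, w) = 122 + w
116906 - √(K(-222, 289) + c(487, d)) = 116906 - √(-136 + (122 - 61)) = 116906 - √(-136 + 61) = 116906 - √(-75) = 116906 - 5*I*√3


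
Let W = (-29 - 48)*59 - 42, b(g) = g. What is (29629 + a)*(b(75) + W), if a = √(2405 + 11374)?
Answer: -133626790 - 13530*√1531 ≈ -1.3416e+8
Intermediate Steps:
a = 3*√1531 (a = √13779 = 3*√1531 ≈ 117.38)
W = -4585 (W = -77*59 - 42 = -4543 - 42 = -4585)
(29629 + a)*(b(75) + W) = (29629 + 3*√1531)*(75 - 4585) = (29629 + 3*√1531)*(-4510) = -133626790 - 13530*√1531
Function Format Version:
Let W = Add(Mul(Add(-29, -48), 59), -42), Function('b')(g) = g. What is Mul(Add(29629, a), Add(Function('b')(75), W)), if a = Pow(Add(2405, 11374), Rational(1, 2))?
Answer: Add(-133626790, Mul(-13530, Pow(1531, Rational(1, 2)))) ≈ -1.3416e+8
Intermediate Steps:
a = Mul(3, Pow(1531, Rational(1, 2))) (a = Pow(13779, Rational(1, 2)) = Mul(3, Pow(1531, Rational(1, 2))) ≈ 117.38)
W = -4585 (W = Add(Mul(-77, 59), -42) = Add(-4543, -42) = -4585)
Mul(Add(29629, a), Add(Function('b')(75), W)) = Mul(Add(29629, Mul(3, Pow(1531, Rational(1, 2)))), Add(75, -4585)) = Mul(Add(29629, Mul(3, Pow(1531, Rational(1, 2)))), -4510) = Add(-133626790, Mul(-13530, Pow(1531, Rational(1, 2))))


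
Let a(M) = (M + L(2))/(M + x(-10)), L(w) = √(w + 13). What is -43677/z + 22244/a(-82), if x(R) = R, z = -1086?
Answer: 60844438763/2428658 + 2046448*√15/6709 ≈ 26234.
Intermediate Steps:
L(w) = √(13 + w)
a(M) = (M + √15)/(-10 + M) (a(M) = (M + √(13 + 2))/(M - 10) = (M + √15)/(-10 + M))
-43677/z + 22244/a(-82) = -43677/(-1086) + 22244/(((-82 + √15)/(-10 - 82))) = -43677*(-1/1086) + 22244/(((-82 + √15)/(-92))) = 14559/362 + 22244/((-(-82 + √15)/92)) = 14559/362 + 22244/(41/46 - √15/92)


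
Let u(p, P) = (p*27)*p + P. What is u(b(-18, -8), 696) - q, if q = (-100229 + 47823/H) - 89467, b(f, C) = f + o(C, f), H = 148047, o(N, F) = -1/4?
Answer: 157430704039/789584 ≈ 1.9938e+5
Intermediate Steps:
o(N, F) = -¼ (o(N, F) = -1*¼ = -¼)
b(f, C) = -¼ + f (b(f, C) = f - ¼ = -¼ + f)
u(p, P) = P + 27*p² (u(p, P) = (27*p)*p + P = 27*p² + P = P + 27*p²)
q = -9361291963/49349 (q = (-100229 + 47823/148047) - 89467 = (-100229 + 47823*(1/148047)) - 89467 = (-100229 + 15941/49349) - 89467 = -4946184980/49349 - 89467 = -9361291963/49349 ≈ -1.8970e+5)
u(b(-18, -8), 696) - q = (696 + 27*(-¼ - 18)²) - 1*(-9361291963/49349) = (696 + 27*(-73/4)²) + 9361291963/49349 = (696 + 27*(5329/16)) + 9361291963/49349 = (696 + 143883/16) + 9361291963/49349 = 155019/16 + 9361291963/49349 = 157430704039/789584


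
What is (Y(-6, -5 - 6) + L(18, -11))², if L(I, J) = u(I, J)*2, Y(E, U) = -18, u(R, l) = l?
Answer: 1600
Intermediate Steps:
L(I, J) = 2*J (L(I, J) = J*2 = 2*J)
(Y(-6, -5 - 6) + L(18, -11))² = (-18 + 2*(-11))² = (-18 - 22)² = (-40)² = 1600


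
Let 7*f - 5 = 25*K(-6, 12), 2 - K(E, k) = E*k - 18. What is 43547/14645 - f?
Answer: -33451896/102515 ≈ -326.31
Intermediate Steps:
K(E, k) = 20 - E*k (K(E, k) = 2 - (E*k - 18) = 2 - (-18 + E*k) = 2 + (18 - E*k) = 20 - E*k)
f = 2305/7 (f = 5/7 + (25*(20 - 1*(-6)*12))/7 = 5/7 + (25*(20 + 72))/7 = 5/7 + (25*92)/7 = 5/7 + (⅐)*2300 = 5/7 + 2300/7 = 2305/7 ≈ 329.29)
43547/14645 - f = 43547/14645 - 1*2305/7 = 43547*(1/14645) - 2305/7 = 43547/14645 - 2305/7 = -33451896/102515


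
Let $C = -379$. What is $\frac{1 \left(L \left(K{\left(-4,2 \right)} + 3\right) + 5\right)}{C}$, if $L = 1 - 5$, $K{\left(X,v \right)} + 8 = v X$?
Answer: $- \frac{57}{379} \approx -0.1504$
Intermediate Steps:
$K{\left(X,v \right)} = -8 + X v$ ($K{\left(X,v \right)} = -8 + v X = -8 + X v$)
$L = -4$
$\frac{1 \left(L \left(K{\left(-4,2 \right)} + 3\right) + 5\right)}{C} = \frac{1 \left(- 4 \left(\left(-8 - 8\right) + 3\right) + 5\right)}{-379} = 1 \left(- 4 \left(\left(-8 - 8\right) + 3\right) + 5\right) \left(- \frac{1}{379}\right) = 1 \left(- 4 \left(-16 + 3\right) + 5\right) \left(- \frac{1}{379}\right) = 1 \left(\left(-4\right) \left(-13\right) + 5\right) \left(- \frac{1}{379}\right) = 1 \left(52 + 5\right) \left(- \frac{1}{379}\right) = 1 \cdot 57 \left(- \frac{1}{379}\right) = 57 \left(- \frac{1}{379}\right) = - \frac{57}{379}$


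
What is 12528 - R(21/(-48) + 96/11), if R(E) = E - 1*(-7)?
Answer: 2202237/176 ≈ 12513.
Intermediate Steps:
R(E) = 7 + E (R(E) = E + 7 = 7 + E)
12528 - R(21/(-48) + 96/11) = 12528 - (7 + (21/(-48) + 96/11)) = 12528 - (7 + (21*(-1/48) + 96*(1/11))) = 12528 - (7 + (-7/16 + 96/11)) = 12528 - (7 + 1459/176) = 12528 - 1*2691/176 = 12528 - 2691/176 = 2202237/176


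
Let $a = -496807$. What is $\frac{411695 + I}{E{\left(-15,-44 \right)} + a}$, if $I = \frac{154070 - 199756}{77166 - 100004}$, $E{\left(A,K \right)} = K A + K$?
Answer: $- \frac{1567056016}{1888668343} \approx -0.82971$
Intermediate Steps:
$E{\left(A,K \right)} = K + A K$ ($E{\left(A,K \right)} = A K + K = K + A K$)
$I = \frac{22843}{11419}$ ($I = - \frac{45686}{-22838} = \left(-45686\right) \left(- \frac{1}{22838}\right) = \frac{22843}{11419} \approx 2.0004$)
$\frac{411695 + I}{E{\left(-15,-44 \right)} + a} = \frac{411695 + \frac{22843}{11419}}{- 44 \left(1 - 15\right) - 496807} = \frac{4701168048}{11419 \left(\left(-44\right) \left(-14\right) - 496807\right)} = \frac{4701168048}{11419 \left(616 - 496807\right)} = \frac{4701168048}{11419 \left(-496191\right)} = \frac{4701168048}{11419} \left(- \frac{1}{496191}\right) = - \frac{1567056016}{1888668343}$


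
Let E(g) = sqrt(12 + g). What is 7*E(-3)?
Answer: 21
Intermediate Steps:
7*E(-3) = 7*sqrt(12 - 3) = 7*sqrt(9) = 7*3 = 21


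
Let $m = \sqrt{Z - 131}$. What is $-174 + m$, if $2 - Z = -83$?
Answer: $-174 + i \sqrt{46} \approx -174.0 + 6.7823 i$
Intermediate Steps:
$Z = 85$ ($Z = 2 - -83 = 2 + 83 = 85$)
$m = i \sqrt{46}$ ($m = \sqrt{85 - 131} = \sqrt{-46} = i \sqrt{46} \approx 6.7823 i$)
$-174 + m = -174 + i \sqrt{46}$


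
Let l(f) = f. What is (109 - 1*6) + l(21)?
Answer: 124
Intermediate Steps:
(109 - 1*6) + l(21) = (109 - 1*6) + 21 = (109 - 6) + 21 = 103 + 21 = 124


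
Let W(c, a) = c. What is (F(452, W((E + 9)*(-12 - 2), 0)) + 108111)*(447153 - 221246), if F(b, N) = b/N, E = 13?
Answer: 170958901058/7 ≈ 2.4423e+10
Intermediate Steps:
(F(452, W((E + 9)*(-12 - 2), 0)) + 108111)*(447153 - 221246) = (452/(((13 + 9)*(-12 - 2))) + 108111)*(447153 - 221246) = (452/((22*(-14))) + 108111)*225907 = (452/(-308) + 108111)*225907 = (452*(-1/308) + 108111)*225907 = (-113/77 + 108111)*225907 = (8324434/77)*225907 = 170958901058/7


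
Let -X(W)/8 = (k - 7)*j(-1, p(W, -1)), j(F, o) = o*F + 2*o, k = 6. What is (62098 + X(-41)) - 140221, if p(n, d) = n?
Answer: -78451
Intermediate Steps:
j(F, o) = 2*o + F*o (j(F, o) = F*o + 2*o = 2*o + F*o)
X(W) = 8*W (X(W) = -8*(6 - 7)*W*(2 - 1) = -(-8)*W*1 = -(-8)*W = 8*W)
(62098 + X(-41)) - 140221 = (62098 + 8*(-41)) - 140221 = (62098 - 328) - 140221 = 61770 - 140221 = -78451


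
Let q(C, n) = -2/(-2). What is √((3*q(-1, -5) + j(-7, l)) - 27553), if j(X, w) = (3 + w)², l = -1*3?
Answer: 5*I*√1102 ≈ 165.98*I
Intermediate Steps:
l = -3
q(C, n) = 1 (q(C, n) = -2*(-½) = 1)
√((3*q(-1, -5) + j(-7, l)) - 27553) = √((3*1 + (3 - 3)²) - 27553) = √((3 + 0²) - 27553) = √((3 + 0) - 27553) = √(3 - 27553) = √(-27550) = 5*I*√1102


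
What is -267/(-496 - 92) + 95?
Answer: 18709/196 ≈ 95.454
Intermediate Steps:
-267/(-496 - 92) + 95 = -267/(-588) + 95 = -267*(-1/588) + 95 = 89/196 + 95 = 18709/196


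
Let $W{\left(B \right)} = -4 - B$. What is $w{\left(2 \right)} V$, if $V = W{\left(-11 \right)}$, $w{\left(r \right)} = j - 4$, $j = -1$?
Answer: $-35$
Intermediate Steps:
$w{\left(r \right)} = -5$ ($w{\left(r \right)} = -1 - 4 = -5$)
$V = 7$ ($V = -4 - -11 = -4 + 11 = 7$)
$w{\left(2 \right)} V = \left(-5\right) 7 = -35$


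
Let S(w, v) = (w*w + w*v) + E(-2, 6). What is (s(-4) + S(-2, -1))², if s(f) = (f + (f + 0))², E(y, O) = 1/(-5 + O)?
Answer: 5041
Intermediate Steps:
s(f) = 4*f² (s(f) = (f + f)² = (2*f)² = 4*f²)
S(w, v) = 1 + w² + v*w (S(w, v) = (w*w + w*v) + 1/(-5 + 6) = (w² + v*w) + 1/1 = (w² + v*w) + 1 = 1 + w² + v*w)
(s(-4) + S(-2, -1))² = (4*(-4)² + (1 + (-2)² - 1*(-2)))² = (4*16 + (1 + 4 + 2))² = (64 + 7)² = 71² = 5041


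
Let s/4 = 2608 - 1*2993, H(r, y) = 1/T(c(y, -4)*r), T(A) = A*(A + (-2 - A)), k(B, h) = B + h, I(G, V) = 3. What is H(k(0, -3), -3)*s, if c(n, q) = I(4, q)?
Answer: -770/9 ≈ -85.556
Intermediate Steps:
c(n, q) = 3
T(A) = -2*A (T(A) = A*(-2) = -2*A)
H(r, y) = -1/(6*r) (H(r, y) = 1/(-6*r) = -1/(6*r))
s = -1540 (s = 4*(2608 - 1*2993) = 4*(2608 - 2993) = 4*(-385) = -1540)
H(k(0, -3), -3)*s = -1/(6*(0 - 3))*(-1540) = -⅙/(-3)*(-1540) = -⅙*(-⅓)*(-1540) = (1/18)*(-1540) = -770/9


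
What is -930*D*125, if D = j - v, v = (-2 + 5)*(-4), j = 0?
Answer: -1395000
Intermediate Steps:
v = -12 (v = 3*(-4) = -12)
D = 12 (D = 0 - 1*(-12) = 0 + 12 = 12)
-930*D*125 = -11160*125 = -930*1500 = -1395000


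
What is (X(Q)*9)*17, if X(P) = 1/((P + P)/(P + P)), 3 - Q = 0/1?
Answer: 153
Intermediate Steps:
Q = 3 (Q = 3 - 0/1 = 3 - 0 = 3 - 1*0 = 3 + 0 = 3)
X(P) = 1 (X(P) = 1/((2*P)/((2*P))) = 1/((2*P)*(1/(2*P))) = 1/1 = 1)
(X(Q)*9)*17 = (1*9)*17 = 9*17 = 153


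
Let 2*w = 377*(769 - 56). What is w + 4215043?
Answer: 8698887/2 ≈ 4.3494e+6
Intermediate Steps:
w = 268801/2 (w = (377*(769 - 56))/2 = (377*713)/2 = (½)*268801 = 268801/2 ≈ 1.3440e+5)
w + 4215043 = 268801/2 + 4215043 = 8698887/2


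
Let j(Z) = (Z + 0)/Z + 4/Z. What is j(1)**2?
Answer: 25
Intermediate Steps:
j(Z) = 1 + 4/Z (j(Z) = Z/Z + 4/Z = 1 + 4/Z)
j(1)**2 = ((4 + 1)/1)**2 = (1*5)**2 = 5**2 = 25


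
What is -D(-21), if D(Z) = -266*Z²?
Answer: 117306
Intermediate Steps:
-D(-21) = -(-266)*(-21)² = -(-266)*441 = -1*(-117306) = 117306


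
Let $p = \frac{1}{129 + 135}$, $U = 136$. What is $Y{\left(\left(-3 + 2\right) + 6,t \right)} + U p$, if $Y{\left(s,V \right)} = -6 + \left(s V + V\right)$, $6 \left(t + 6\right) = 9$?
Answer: $- \frac{1072}{33} \approx -32.485$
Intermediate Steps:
$p = \frac{1}{264} \approx 0.0037879$
$t = - \frac{9}{2}$ ($t = -6 + \frac{1}{6} \cdot 9 = -6 + \frac{3}{2} = - \frac{9}{2} \approx -4.5$)
$Y{\left(s,V \right)} = -6 + V + V s$ ($Y{\left(s,V \right)} = -6 + \left(V s + V\right) = -6 + \left(V + V s\right) = -6 + V + V s$)
$Y{\left(\left(-3 + 2\right) + 6,t \right)} + U p = \left(-6 - \frac{9}{2} - \frac{9 \left(\left(-3 + 2\right) + 6\right)}{2}\right) + 136 \cdot \frac{1}{264} = \left(-6 - \frac{9}{2} - \frac{9 \left(-1 + 6\right)}{2}\right) + \frac{17}{33} = \left(-6 - \frac{9}{2} - \frac{45}{2}\right) + \frac{17}{33} = -33 + \frac{17}{33} = - \frac{1072}{33}$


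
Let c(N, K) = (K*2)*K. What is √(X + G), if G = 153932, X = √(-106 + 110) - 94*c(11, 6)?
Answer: √147166 ≈ 383.62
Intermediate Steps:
c(N, K) = 2*K² (c(N, K) = (2*K)*K = 2*K²)
X = -6766 (X = √(-106 + 110) - 188*6² = √4 - 188*36 = 2 - 94*72 = 2 - 6768 = -6766)
√(X + G) = √(-6766 + 153932) = √147166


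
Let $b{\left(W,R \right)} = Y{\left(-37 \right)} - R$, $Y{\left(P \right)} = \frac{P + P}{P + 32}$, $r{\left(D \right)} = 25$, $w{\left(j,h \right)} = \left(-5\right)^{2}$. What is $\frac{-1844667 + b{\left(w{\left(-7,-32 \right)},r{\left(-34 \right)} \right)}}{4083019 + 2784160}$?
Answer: $- \frac{9223386}{34335895} \approx -0.26862$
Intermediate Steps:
$w{\left(j,h \right)} = 25$
$Y{\left(P \right)} = \frac{2 P}{32 + P}$
$b{\left(W,R \right)} = \frac{74}{5} - R$ ($b{\left(W,R \right)} = 2 \left(-37\right) \frac{1}{32 - 37} - R = 2 \left(-37\right) \frac{1}{-5} - R = 2 \left(-37\right) \left(- \frac{1}{5}\right) - R = \frac{74}{5} - R$)
$\frac{-1844667 + b{\left(w{\left(-7,-32 \right)},r{\left(-34 \right)} \right)}}{4083019 + 2784160} = \frac{-1844667 + \left(\frac{74}{5} - 25\right)}{4083019 + 2784160} = \frac{-1844667 + \left(\frac{74}{5} - 25\right)}{6867179} = \left(-1844667 - \frac{51}{5}\right) \frac{1}{6867179} = \left(- \frac{9223386}{5}\right) \frac{1}{6867179} = - \frac{9223386}{34335895}$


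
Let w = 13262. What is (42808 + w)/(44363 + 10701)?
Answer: 28035/27532 ≈ 1.0183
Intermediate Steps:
(42808 + w)/(44363 + 10701) = (42808 + 13262)/(44363 + 10701) = 56070/55064 = 56070*(1/55064) = 28035/27532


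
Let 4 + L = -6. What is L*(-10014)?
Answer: 100140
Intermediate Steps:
L = -10 (L = -4 - 6 = -10)
L*(-10014) = -10*(-10014) = 100140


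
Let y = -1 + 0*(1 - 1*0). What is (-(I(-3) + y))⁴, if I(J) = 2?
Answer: 1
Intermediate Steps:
y = -1 (y = -1 + 0*(1 + 0) = -1 + 0*1 = -1 + 0 = -1)
(-(I(-3) + y))⁴ = (-(2 - 1))⁴ = (-1*1)⁴ = (-1)⁴ = 1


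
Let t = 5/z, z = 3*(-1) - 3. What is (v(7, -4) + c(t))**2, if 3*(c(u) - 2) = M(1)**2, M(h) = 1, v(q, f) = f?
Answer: 25/9 ≈ 2.7778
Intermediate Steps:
z = -6 (z = -3 - 3 = -6)
t = -5/6 (t = 5/(-6) = 5*(-1/6) = -5/6 ≈ -0.83333)
c(u) = 7/3 (c(u) = 2 + (1/3)*1**2 = 2 + (1/3)*1 = 2 + 1/3 = 7/3)
(v(7, -4) + c(t))**2 = (-4 + 7/3)**2 = (-5/3)**2 = 25/9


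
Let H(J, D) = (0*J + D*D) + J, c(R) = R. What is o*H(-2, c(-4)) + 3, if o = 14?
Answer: 199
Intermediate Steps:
H(J, D) = J + D² (H(J, D) = (0 + D²) + J = D² + J = J + D²)
o*H(-2, c(-4)) + 3 = 14*(-2 + (-4)²) + 3 = 14*(-2 + 16) + 3 = 14*14 + 3 = 196 + 3 = 199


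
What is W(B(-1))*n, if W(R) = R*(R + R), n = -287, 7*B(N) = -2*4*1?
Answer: -5248/7 ≈ -749.71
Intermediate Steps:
B(N) = -8/7 (B(N) = (-2*4*1)/7 = (-8*1)/7 = (1/7)*(-8) = -8/7)
W(R) = 2*R**2 (W(R) = R*(2*R) = 2*R**2)
W(B(-1))*n = (2*(-8/7)**2)*(-287) = (2*(64/49))*(-287) = (128/49)*(-287) = -5248/7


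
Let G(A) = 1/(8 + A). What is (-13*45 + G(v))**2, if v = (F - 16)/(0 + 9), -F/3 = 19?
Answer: 352836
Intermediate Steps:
F = -57 (F = -3*19 = -57)
v = -73/9 (v = (-57 - 16)/(0 + 9) = -73/9 ≈ -8.1111)
(-13*45 + G(v))**2 = (-13*45 + 1/(8 - 73/9))**2 = (-585 + 1/(-1/9))**2 = (-585 - 9)**2 = (-594)**2 = 352836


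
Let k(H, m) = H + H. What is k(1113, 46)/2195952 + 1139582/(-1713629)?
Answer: -21918007315/33009184472 ≈ -0.66400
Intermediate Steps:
k(H, m) = 2*H
k(1113, 46)/2195952 + 1139582/(-1713629) = (2*1113)/2195952 + 1139582/(-1713629) = 2226*(1/2195952) + 1139582*(-1/1713629) = 371/365992 - 59978/90191 = -21918007315/33009184472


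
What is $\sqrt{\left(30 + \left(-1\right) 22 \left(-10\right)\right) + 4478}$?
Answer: $2 \sqrt{1182} \approx 68.76$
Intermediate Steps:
$\sqrt{\left(30 + \left(-1\right) 22 \left(-10\right)\right) + 4478} = \sqrt{\left(30 - -220\right) + 4478} = \sqrt{\left(30 + 220\right) + 4478} = \sqrt{250 + 4478} = \sqrt{4728} = 2 \sqrt{1182}$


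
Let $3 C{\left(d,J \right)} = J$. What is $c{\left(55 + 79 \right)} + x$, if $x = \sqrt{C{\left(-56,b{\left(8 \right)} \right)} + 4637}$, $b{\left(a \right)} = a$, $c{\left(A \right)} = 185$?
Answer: $185 + \frac{\sqrt{41757}}{3} \approx 253.11$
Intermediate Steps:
$C{\left(d,J \right)} = \frac{J}{3}$
$x = \frac{\sqrt{41757}}{3}$ ($x = \sqrt{\frac{1}{3} \cdot 8 + 4637} = \sqrt{\frac{8}{3} + 4637} = \sqrt{\frac{13919}{3}} = \frac{\sqrt{41757}}{3} \approx 68.115$)
$c{\left(55 + 79 \right)} + x = 185 + \frac{\sqrt{41757}}{3}$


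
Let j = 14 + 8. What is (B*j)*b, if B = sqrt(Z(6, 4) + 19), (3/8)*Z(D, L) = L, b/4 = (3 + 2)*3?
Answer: 440*sqrt(267) ≈ 7189.7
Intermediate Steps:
b = 60 (b = 4*((3 + 2)*3) = 4*(5*3) = 4*15 = 60)
Z(D, L) = 8*L/3
j = 22
B = sqrt(267)/3 (B = sqrt((8/3)*4 + 19) = sqrt(32/3 + 19) = sqrt(89/3) = sqrt(267)/3 ≈ 5.4467)
(B*j)*b = ((sqrt(267)/3)*22)*60 = (22*sqrt(267)/3)*60 = 440*sqrt(267)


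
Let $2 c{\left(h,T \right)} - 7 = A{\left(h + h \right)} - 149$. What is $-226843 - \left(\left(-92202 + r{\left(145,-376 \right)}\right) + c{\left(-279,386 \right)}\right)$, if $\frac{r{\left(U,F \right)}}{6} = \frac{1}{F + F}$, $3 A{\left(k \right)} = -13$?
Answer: $- \frac{151792507}{1128} \approx -1.3457 \cdot 10^{5}$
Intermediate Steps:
$A{\left(k \right)} = - \frac{13}{3}$ ($A{\left(k \right)} = \frac{1}{3} \left(-13\right) = - \frac{13}{3}$)
$c{\left(h,T \right)} = - \frac{439}{6}$ ($c{\left(h,T \right)} = \frac{7}{2} + \frac{- \frac{13}{3} - 149}{2} = \frac{7}{2} + \frac{1}{2} \left(- \frac{460}{3}\right) = \frac{7}{2} - \frac{230}{3} = - \frac{439}{6}$)
$r{\left(U,F \right)} = \frac{3}{F}$ ($r{\left(U,F \right)} = \frac{6}{F + F} = \frac{6}{2 F} = 6 \frac{1}{2 F} = \frac{3}{F}$)
$-226843 - \left(\left(-92202 + r{\left(145,-376 \right)}\right) + c{\left(-279,386 \right)}\right) = -226843 - \left(\left(-92202 + \frac{3}{-376}\right) - \frac{439}{6}\right) = -226843 - \left(\left(-92202 + 3 \left(- \frac{1}{376}\right)\right) - \frac{439}{6}\right) = -226843 - \left(\left(-92202 - \frac{3}{376}\right) - \frac{439}{6}\right) = -226843 - \left(- \frac{34667955}{376} - \frac{439}{6}\right) = -226843 - - \frac{104086397}{1128} = -226843 + \frac{104086397}{1128} = - \frac{151792507}{1128}$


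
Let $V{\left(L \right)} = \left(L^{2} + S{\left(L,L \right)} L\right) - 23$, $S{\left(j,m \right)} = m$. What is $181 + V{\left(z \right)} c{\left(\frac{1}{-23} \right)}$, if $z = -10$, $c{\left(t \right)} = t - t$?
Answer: $181$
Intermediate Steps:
$c{\left(t \right)} = 0$
$V{\left(L \right)} = -23 + 2 L^{2}$ ($V{\left(L \right)} = \left(L^{2} + L L\right) - 23 = \left(L^{2} + L^{2}\right) - 23 = 2 L^{2} - 23 = -23 + 2 L^{2}$)
$181 + V{\left(z \right)} c{\left(\frac{1}{-23} \right)} = 181 + \left(-23 + 2 \left(-10\right)^{2}\right) 0 = 181 + \left(-23 + 2 \cdot 100\right) 0 = 181 + \left(-23 + 200\right) 0 = 181 + 177 \cdot 0 = 181 + 0 = 181$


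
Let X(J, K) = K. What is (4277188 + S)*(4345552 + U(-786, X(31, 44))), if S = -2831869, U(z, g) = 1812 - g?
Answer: 6283264195080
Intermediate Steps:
(4277188 + S)*(4345552 + U(-786, X(31, 44))) = (4277188 - 2831869)*(4345552 + (1812 - 1*44)) = 1445319*(4345552 + (1812 - 44)) = 1445319*(4345552 + 1768) = 1445319*4347320 = 6283264195080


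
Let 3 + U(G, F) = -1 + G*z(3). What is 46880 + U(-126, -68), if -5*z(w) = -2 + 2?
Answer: 46876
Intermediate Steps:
z(w) = 0 (z(w) = -(-2 + 2)/5 = -1/5*0 = 0)
U(G, F) = -4 (U(G, F) = -3 + (-1 + G*0) = -3 + (-1 + 0) = -3 - 1 = -4)
46880 + U(-126, -68) = 46880 - 4 = 46876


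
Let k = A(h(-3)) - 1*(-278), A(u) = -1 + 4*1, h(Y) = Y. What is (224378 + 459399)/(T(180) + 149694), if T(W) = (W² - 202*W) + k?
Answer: 683777/146015 ≈ 4.6829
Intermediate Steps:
A(u) = 3 (A(u) = -1 + 4 = 3)
k = 281 (k = 3 - 1*(-278) = 3 + 278 = 281)
T(W) = 281 + W² - 202*W (T(W) = (W² - 202*W) + 281 = 281 + W² - 202*W)
(224378 + 459399)/(T(180) + 149694) = (224378 + 459399)/((281 + 180² - 202*180) + 149694) = 683777/((281 + 32400 - 36360) + 149694) = 683777/(-3679 + 149694) = 683777/146015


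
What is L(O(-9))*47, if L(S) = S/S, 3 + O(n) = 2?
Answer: 47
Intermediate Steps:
O(n) = -1 (O(n) = -3 + 2 = -1)
L(S) = 1
L(O(-9))*47 = 1*47 = 47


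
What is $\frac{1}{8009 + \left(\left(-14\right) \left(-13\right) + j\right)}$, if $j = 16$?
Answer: $\frac{1}{8207} \approx 0.00012185$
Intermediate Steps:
$\frac{1}{8009 + \left(\left(-14\right) \left(-13\right) + j\right)} = \frac{1}{8009 + \left(\left(-14\right) \left(-13\right) + 16\right)} = \frac{1}{8009 + \left(182 + 16\right)} = \frac{1}{8009 + 198} = \frac{1}{8207}$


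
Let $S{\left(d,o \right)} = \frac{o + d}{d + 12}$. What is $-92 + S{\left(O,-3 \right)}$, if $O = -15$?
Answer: $-86$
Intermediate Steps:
$S{\left(d,o \right)} = \frac{d + o}{12 + d}$
$-92 + S{\left(O,-3 \right)} = -92 + \frac{-15 - 3}{12 - 15} = -92 + \frac{1}{-3} \left(-18\right) = -92 - -6 = -92 + 6 = -86$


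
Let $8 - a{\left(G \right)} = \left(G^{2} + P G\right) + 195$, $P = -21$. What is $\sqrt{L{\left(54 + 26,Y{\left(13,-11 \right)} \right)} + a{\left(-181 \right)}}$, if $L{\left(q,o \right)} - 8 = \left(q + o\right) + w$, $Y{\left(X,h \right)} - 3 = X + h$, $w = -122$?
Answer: $i \sqrt{36778} \approx 191.78 i$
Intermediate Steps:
$a{\left(G \right)} = -187 - G^{2} + 21 G$ ($a{\left(G \right)} = 8 - \left(\left(G^{2} - 21 G\right) + 195\right) = 8 - \left(195 + G^{2} - 21 G\right) = -187 - G^{2} + 21 G$)
$Y{\left(X,h \right)} = 3 + X + h$ ($Y{\left(X,h \right)} = 3 + \left(X + h\right) = 3 + X + h$)
$L{\left(q,o \right)} = -114 + o + q$ ($L{\left(q,o \right)} = 8 - \left(122 - o - q\right) = 8 + \left(-122 + o + q\right) = -114 + o + q$)
$\sqrt{L{\left(54 + 26,Y{\left(13,-11 \right)} \right)} + a{\left(-181 \right)}} = \sqrt{\left(-114 + \left(3 + 13 - 11\right) + \left(54 + 26\right)\right) - 36749} = \sqrt{\left(-114 + 5 + 80\right) - 36749} = \sqrt{-29 - 36749} = \sqrt{-36778} = i \sqrt{36778}$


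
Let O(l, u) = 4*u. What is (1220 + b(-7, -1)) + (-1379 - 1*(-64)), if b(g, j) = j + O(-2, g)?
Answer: -124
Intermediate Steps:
b(g, j) = j + 4*g
(1220 + b(-7, -1)) + (-1379 - 1*(-64)) = (1220 + (-1 + 4*(-7))) + (-1379 - 1*(-64)) = (1220 + (-1 - 28)) + (-1379 + 64) = (1220 - 29) - 1315 = 1191 - 1315 = -124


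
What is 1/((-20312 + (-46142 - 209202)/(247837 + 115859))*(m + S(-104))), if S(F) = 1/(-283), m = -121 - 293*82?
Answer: 6432873/3155265596097662 ≈ 2.0388e-9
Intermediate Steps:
m = -24147 (m = -121 - 24026 = -24147)
S(F) = -1/283
1/((-20312 + (-46142 - 209202)/(247837 + 115859))*(m + S(-104))) = 1/((-20312 + (-46142 - 209202)/(247837 + 115859))*(-24147 - 1/283)) = 1/((-20312 - 255344/363696)*(-6833602/283)) = 1/((-20312 - 255344*1/363696)*(-6833602/283)) = 1/((-20312 - 15959/22731)*(-6833602/283)) = 1/(-461728031/22731*(-6833602/283)) = 1/(3155265596097662/6432873) = 6432873/3155265596097662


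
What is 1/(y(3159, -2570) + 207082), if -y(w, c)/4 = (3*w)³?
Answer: -1/3404651050250 ≈ -2.9372e-13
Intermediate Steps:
y(w, c) = -108*w³ (y(w, c) = -4*27*w³ = -108*w³)
1/(y(3159, -2570) + 207082) = 1/(-108*3159³ + 207082) = 1/(-108*31524548679 + 207082) = 1/(-3404651257332 + 207082) = 1/(-3404651050250) = -1/3404651050250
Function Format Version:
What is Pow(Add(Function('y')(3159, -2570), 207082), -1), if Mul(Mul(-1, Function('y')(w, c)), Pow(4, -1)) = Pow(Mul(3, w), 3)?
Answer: Rational(-1, 3404651050250) ≈ -2.9372e-13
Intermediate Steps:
Function('y')(w, c) = Mul(-108, Pow(w, 3)) (Function('y')(w, c) = Mul(-4, Pow(Mul(3, w), 3)) = Mul(-4, Mul(27, Pow(w, 3))) = Mul(-108, Pow(w, 3)))
Pow(Add(Function('y')(3159, -2570), 207082), -1) = Pow(Add(Mul(-108, Pow(3159, 3)), 207082), -1) = Pow(Add(Mul(-108, 31524548679), 207082), -1) = Pow(Add(-3404651257332, 207082), -1) = Pow(-3404651050250, -1) = Rational(-1, 3404651050250)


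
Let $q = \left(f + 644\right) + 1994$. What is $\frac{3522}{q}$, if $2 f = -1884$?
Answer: $\frac{1761}{848} \approx 2.0767$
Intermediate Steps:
$f = -942$ ($f = \frac{1}{2} \left(-1884\right) = -942$)
$q = 1696$ ($q = \left(-942 + 644\right) + 1994 = -298 + 1994 = 1696$)
$\frac{3522}{q} = \frac{3522}{1696} = 3522 \cdot \frac{1}{1696} = \frac{1761}{848}$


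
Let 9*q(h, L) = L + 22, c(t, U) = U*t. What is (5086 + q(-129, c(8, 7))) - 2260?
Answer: 8504/3 ≈ 2834.7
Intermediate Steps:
q(h, L) = 22/9 + L/9 (q(h, L) = (L + 22)/9 = (22 + L)/9 = 22/9 + L/9)
(5086 + q(-129, c(8, 7))) - 2260 = (5086 + (22/9 + (7*8)/9)) - 2260 = (5086 + (22/9 + (⅑)*56)) - 2260 = (5086 + (22/9 + 56/9)) - 2260 = (5086 + 26/3) - 2260 = 15284/3 - 2260 = 8504/3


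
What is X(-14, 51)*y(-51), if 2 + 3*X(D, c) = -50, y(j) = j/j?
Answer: -52/3 ≈ -17.333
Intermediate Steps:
y(j) = 1
X(D, c) = -52/3 (X(D, c) = -⅔ + (⅓)*(-50) = -⅔ - 50/3 = -52/3)
X(-14, 51)*y(-51) = -52/3*1 = -52/3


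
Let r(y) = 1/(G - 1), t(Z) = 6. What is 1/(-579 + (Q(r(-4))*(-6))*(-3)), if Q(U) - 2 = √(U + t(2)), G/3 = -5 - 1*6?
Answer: -3077/1659849 - √6902/553283 ≈ -0.0020039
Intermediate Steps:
G = -33 (G = 3*(-5 - 1*6) = 3*(-5 - 6) = 3*(-11) = -33)
r(y) = -1/34 (r(y) = 1/(-33 - 1) = 1/(-34) = -1/34)
Q(U) = 2 + √(6 + U) (Q(U) = 2 + √(U + 6) = 2 + √(6 + U))
1/(-579 + (Q(r(-4))*(-6))*(-3)) = 1/(-579 + ((2 + √(6 - 1/34))*(-6))*(-3)) = 1/(-579 + ((2 + √(203/34))*(-6))*(-3)) = 1/(-579 + ((2 + √6902/34)*(-6))*(-3)) = 1/(-579 + (-12 - 3*√6902/17)*(-3)) = 1/(-579 + (36 + 9*√6902/17)) = 1/(-543 + 9*√6902/17)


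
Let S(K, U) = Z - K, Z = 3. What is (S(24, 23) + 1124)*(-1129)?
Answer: -1245287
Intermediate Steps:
S(K, U) = 3 - K
(S(24, 23) + 1124)*(-1129) = ((3 - 1*24) + 1124)*(-1129) = ((3 - 24) + 1124)*(-1129) = (-21 + 1124)*(-1129) = 1103*(-1129) = -1245287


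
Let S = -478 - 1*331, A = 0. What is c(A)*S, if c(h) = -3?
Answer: 2427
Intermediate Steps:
S = -809 (S = -478 - 331 = -809)
c(A)*S = -3*(-809) = 2427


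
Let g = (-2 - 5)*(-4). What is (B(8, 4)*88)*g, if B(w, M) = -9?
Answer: -22176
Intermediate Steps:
g = 28 (g = -7*(-4) = 28)
(B(8, 4)*88)*g = -9*88*28 = -792*28 = -22176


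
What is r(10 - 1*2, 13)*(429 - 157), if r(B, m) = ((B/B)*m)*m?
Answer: 45968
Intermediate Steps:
r(B, m) = m² (r(B, m) = (1*m)*m = m*m = m²)
r(10 - 1*2, 13)*(429 - 157) = 13²*(429 - 157) = 169*272 = 45968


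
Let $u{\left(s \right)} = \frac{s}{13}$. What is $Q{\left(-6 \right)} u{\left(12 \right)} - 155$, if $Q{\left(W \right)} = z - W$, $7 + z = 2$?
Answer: $- \frac{2003}{13} \approx -154.08$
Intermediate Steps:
$z = -5$ ($z = -7 + 2 = -5$)
$u{\left(s \right)} = \frac{s}{13}$ ($u{\left(s \right)} = s \frac{1}{13} = \frac{s}{13}$)
$Q{\left(W \right)} = -5 - W$
$Q{\left(-6 \right)} u{\left(12 \right)} - 155 = \left(-5 - -6\right) \frac{1}{13} \cdot 12 - 155 = \left(-5 + 6\right) \frac{12}{13} - 155 = 1 \cdot \frac{12}{13} - 155 = \frac{12}{13} - 155 = - \frac{2003}{13}$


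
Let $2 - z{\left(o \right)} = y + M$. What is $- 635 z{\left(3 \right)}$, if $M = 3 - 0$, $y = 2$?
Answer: $1905$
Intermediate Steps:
$M = 3$ ($M = 3 + 0 = 3$)
$z{\left(o \right)} = -3$ ($z{\left(o \right)} = 2 - \left(2 + 3\right) = 2 - 5 = -3$)
$- 635 z{\left(3 \right)} = \left(-635\right) \left(-3\right) = 1905$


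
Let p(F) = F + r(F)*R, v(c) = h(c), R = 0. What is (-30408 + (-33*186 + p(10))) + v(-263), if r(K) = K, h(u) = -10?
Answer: -36546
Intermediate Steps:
v(c) = -10
p(F) = F (p(F) = F + F*0 = F + 0 = F)
(-30408 + (-33*186 + p(10))) + v(-263) = (-30408 + (-33*186 + 10)) - 10 = (-30408 + (-6138 + 10)) - 10 = (-30408 - 6128) - 10 = -36536 - 10 = -36546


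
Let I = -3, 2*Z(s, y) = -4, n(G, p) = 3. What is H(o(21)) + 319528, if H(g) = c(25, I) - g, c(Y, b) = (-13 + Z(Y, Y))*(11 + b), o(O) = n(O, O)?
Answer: 319405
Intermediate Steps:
Z(s, y) = -2 (Z(s, y) = (½)*(-4) = -2)
o(O) = 3
c(Y, b) = -165 - 15*b (c(Y, b) = (-13 - 2)*(11 + b) = -15*(11 + b) = -165 - 15*b)
H(g) = -120 - g (H(g) = (-165 - 15*(-3)) - g = (-165 + 45) - g = -120 - g)
H(o(21)) + 319528 = (-120 - 1*3) + 319528 = (-120 - 3) + 319528 = -123 + 319528 = 319405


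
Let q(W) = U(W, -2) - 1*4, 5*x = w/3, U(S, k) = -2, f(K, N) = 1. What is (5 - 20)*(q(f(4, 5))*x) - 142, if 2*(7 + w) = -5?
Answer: -199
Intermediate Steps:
w = -19/2 (w = -7 + (½)*(-5) = -7 - 5/2 = -19/2 ≈ -9.5000)
x = -19/30 (x = (-19/2/3)/5 = (-19/2*⅓)/5 = (⅕)*(-19/6) = -19/30 ≈ -0.63333)
q(W) = -6 (q(W) = -2 - 1*4 = -2 - 4 = -6)
(5 - 20)*(q(f(4, 5))*x) - 142 = (5 - 20)*(-6*(-19/30)) - 142 = -15*19/5 - 142 = -57 - 142 = -199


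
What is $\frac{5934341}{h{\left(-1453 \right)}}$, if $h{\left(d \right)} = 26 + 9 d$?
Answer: $- \frac{5934341}{13051} \approx -454.7$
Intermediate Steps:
$\frac{5934341}{h{\left(-1453 \right)}} = \frac{5934341}{26 + 9 \left(-1453\right)} = \frac{5934341}{26 - 13077} = \frac{5934341}{-13051} = 5934341 \left(- \frac{1}{13051}\right) = - \frac{5934341}{13051}$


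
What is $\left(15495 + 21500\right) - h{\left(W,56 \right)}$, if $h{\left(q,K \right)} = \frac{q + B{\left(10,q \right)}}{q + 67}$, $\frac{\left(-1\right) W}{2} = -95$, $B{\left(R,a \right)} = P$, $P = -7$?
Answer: $\frac{9507532}{257} \approx 36994.0$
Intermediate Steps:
$B{\left(R,a \right)} = -7$
$W = 190$ ($W = \left(-2\right) \left(-95\right) = 190$)
$h{\left(q,K \right)} = \frac{-7 + q}{67 + q}$ ($h{\left(q,K \right)} = \frac{q - 7}{q + 67} = \frac{-7 + q}{67 + q}$)
$\left(15495 + 21500\right) - h{\left(W,56 \right)} = \left(15495 + 21500\right) - \frac{-7 + 190}{67 + 190} = 36995 - \frac{1}{257} \cdot 183 = 36995 - \frac{183}{257} = \frac{9507532}{257}$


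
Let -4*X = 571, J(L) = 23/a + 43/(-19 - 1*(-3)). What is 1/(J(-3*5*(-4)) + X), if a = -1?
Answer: -16/2695 ≈ -0.0059369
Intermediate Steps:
J(L) = -411/16 (J(L) = 23/(-1) + 43/(-19 - 1*(-3)) = 23*(-1) + 43/(-19 + 3) = -23 + 43/(-16) = -23 + 43*(-1/16) = -23 - 43/16 = -411/16)
X = -571/4 (X = -¼*571 = -571/4 ≈ -142.75)
1/(J(-3*5*(-4)) + X) = 1/(-411/16 - 571/4) = 1/(-2695/16) = -16/2695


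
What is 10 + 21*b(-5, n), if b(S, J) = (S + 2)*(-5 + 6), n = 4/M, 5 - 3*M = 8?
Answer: -53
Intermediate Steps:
M = -1 (M = 5/3 - ⅓*8 = 5/3 - 8/3 = -1)
n = -4 (n = 4/(-1) = 4*(-1) = -4)
b(S, J) = 2 + S (b(S, J) = (2 + S)*1 = 2 + S)
10 + 21*b(-5, n) = 10 + 21*(2 - 5) = 10 + 21*(-3) = 10 - 63 = -53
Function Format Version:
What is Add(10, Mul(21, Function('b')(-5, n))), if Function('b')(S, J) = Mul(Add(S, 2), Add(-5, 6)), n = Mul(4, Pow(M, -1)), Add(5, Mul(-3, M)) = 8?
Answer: -53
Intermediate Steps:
M = -1 (M = Add(Rational(5, 3), Mul(Rational(-1, 3), 8)) = Add(Rational(5, 3), Rational(-8, 3)) = -1)
n = -4 (n = Mul(4, Pow(-1, -1)) = Mul(4, -1) = -4)
Function('b')(S, J) = Add(2, S) (Function('b')(S, J) = Mul(Add(2, S), 1) = Add(2, S))
Add(10, Mul(21, Function('b')(-5, n))) = Add(10, Mul(21, Add(2, -5))) = Add(10, Mul(21, -3)) = Add(10, -63) = -53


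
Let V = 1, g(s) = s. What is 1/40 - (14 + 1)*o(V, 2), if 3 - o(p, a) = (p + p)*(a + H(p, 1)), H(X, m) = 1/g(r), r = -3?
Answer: 201/40 ≈ 5.0250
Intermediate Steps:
H(X, m) = -⅓ (H(X, m) = 1/(-3) = -⅓)
o(p, a) = 3 - 2*p*(-⅓ + a) (o(p, a) = 3 - (p + p)*(a - ⅓) = 3 - 2*p*(-⅓ + a))
1/40 - (14 + 1)*o(V, 2) = 1/40 - (14 + 1)*(3 + (⅔)*1 - 2*2*1) = 1/40 - 15*(3 + ⅔ - 4) = 1/40 - 15*(-1)/3 = 1/40 - 1*(-5) = 1/40 + 5 = 201/40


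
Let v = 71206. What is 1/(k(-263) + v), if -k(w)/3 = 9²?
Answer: 1/70963 ≈ 1.4092e-5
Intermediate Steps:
k(w) = -243 (k(w) = -3*9² = -3*81 = -243)
1/(k(-263) + v) = 1/(-243 + 71206) = 1/70963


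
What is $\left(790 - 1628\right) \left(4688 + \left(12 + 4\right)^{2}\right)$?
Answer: $-4143072$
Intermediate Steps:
$\left(790 - 1628\right) \left(4688 + \left(12 + 4\right)^{2}\right) = - 838 \left(4688 + 16^{2}\right) = - 838 \left(4688 + 256\right) = \left(-838\right) 4944 = -4143072$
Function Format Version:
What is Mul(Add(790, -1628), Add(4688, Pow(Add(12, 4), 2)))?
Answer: -4143072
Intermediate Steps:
Mul(Add(790, -1628), Add(4688, Pow(Add(12, 4), 2))) = Mul(-838, Add(4688, Pow(16, 2))) = Mul(-838, Add(4688, 256)) = Mul(-838, 4944) = -4143072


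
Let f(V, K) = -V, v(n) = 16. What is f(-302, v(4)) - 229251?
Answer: -228949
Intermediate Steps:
f(-302, v(4)) - 229251 = -1*(-302) - 229251 = 302 - 229251 = -228949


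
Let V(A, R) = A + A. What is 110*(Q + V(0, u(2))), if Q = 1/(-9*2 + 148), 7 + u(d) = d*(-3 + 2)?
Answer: 11/13 ≈ 0.84615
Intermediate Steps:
u(d) = -7 - d (u(d) = -7 + d*(-3 + 2) = -7 + d*(-1) = -7 - d)
V(A, R) = 2*A
Q = 1/130 (Q = 1/(-18 + 148) = 1/130 ≈ 0.0076923)
110*(Q + V(0, u(2))) = 110*(1/130 + 2*0) = 110*(1/130 + 0) = 110*(1/130) = 11/13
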